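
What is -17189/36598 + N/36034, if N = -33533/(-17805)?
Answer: -2756745921049/5870185342815 ≈ -0.46962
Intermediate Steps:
N = 33533/17805 (N = -33533*(-1/17805) = 33533/17805 ≈ 1.8833)
-17189/36598 + N/36034 = -17189/36598 + (33533/17805)/36034 = -17189*1/36598 + (33533/17805)*(1/36034) = -17189/36598 + 33533/641585370 = -2756745921049/5870185342815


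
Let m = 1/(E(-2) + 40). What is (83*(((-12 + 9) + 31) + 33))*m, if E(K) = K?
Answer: 5063/38 ≈ 133.24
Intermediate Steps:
m = 1/38 (m = 1/(-2 + 40) = 1/38 ≈ 0.026316)
(83*(((-12 + 9) + 31) + 33))*m = (83*(((-12 + 9) + 31) + 33))*(1/38) = (83*((-3 + 31) + 33))*(1/38) = (83*(28 + 33))*(1/38) = (83*61)*(1/38) = 5063*(1/38) = 5063/38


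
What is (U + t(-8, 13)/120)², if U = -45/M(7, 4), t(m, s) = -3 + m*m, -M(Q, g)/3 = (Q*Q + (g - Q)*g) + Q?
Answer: 1256641/1742400 ≈ 0.72121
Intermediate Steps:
M(Q, g) = -3*Q - 3*Q² - 3*g*(g - Q) (M(Q, g) = -3*((Q*Q + (g - Q)*g) + Q) = -3*((Q² + g*(g - Q)) + Q) = -3*(Q + Q² + g*(g - Q)) = -3*Q - 3*Q² - 3*g*(g - Q))
t(m, s) = -3 + m²
U = 15/44 (U = -45/(-3*7 - 3*7² - 3*4² + 3*7*4) = -45/(-21 - 3*49 - 3*16 + 84) = -45/(-21 - 147 - 48 + 84) = -45/(-132) = -45*(-1/132) = 15/44 ≈ 0.34091)
(U + t(-8, 13)/120)² = (15/44 + (-3 + (-8)²)/120)² = (15/44 + (-3 + 64)*(1/120))² = (15/44 + 61*(1/120))² = (15/44 + 61/120)² = (1121/1320)² = 1256641/1742400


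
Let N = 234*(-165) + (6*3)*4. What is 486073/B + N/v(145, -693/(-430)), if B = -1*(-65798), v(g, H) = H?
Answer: -121113797859/5066446 ≈ -23905.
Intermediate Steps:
N = -38538 (N = -38610 + 18*4 = -38610 + 72 = -38538)
B = 65798
486073/B + N/v(145, -693/(-430)) = 486073/65798 - 38538/((-693/(-430))) = 486073*(1/65798) - 38538/((-693*(-1/430))) = 486073/65798 - 38538/693/430 = 486073/65798 - 38538*430/693 = 486073/65798 - 1841260/77 = -121113797859/5066446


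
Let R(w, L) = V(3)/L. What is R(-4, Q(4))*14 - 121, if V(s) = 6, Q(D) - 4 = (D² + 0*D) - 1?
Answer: -2215/19 ≈ -116.58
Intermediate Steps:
Q(D) = 3 + D² (Q(D) = 4 + ((D² + 0*D) - 1) = 4 + ((D² + 0) - 1) = 4 + (D² - 1) = 4 + (-1 + D²) = 3 + D²)
R(w, L) = 6/L
R(-4, Q(4))*14 - 121 = (6/(3 + 4²))*14 - 121 = (6/(3 + 16))*14 - 121 = (6/19)*14 - 121 = 84/19 - 121 = -2215/19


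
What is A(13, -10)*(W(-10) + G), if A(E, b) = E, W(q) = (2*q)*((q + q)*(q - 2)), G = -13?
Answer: -62569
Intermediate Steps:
W(q) = 4*q**2*(-2 + q) (W(q) = (2*q)*((2*q)*(-2 + q)) = (2*q)*(2*q*(-2 + q)) = 4*q**2*(-2 + q))
A(13, -10)*(W(-10) + G) = 13*(4*(-10)**2*(-2 - 10) - 13) = 13*(4*100*(-12) - 13) = 13*(-4800 - 13) = 13*(-4813) = -62569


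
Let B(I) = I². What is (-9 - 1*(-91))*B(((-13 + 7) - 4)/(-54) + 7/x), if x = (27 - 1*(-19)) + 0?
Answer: 7198001/771282 ≈ 9.3325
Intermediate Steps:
x = 46 (x = (27 + 19) + 0 = 46 + 0 = 46)
(-9 - 1*(-91))*B(((-13 + 7) - 4)/(-54) + 7/x) = (-9 - 1*(-91))*(((-13 + 7) - 4)/(-54) + 7/46)² = (-9 + 91)*((-6 - 4)*(-1/54) + 7*(1/46))² = 82*(-10*(-1/54) + 7/46)² = 82*(5/27 + 7/46)² = 82*(419/1242)² = 82*(175561/1542564) = 7198001/771282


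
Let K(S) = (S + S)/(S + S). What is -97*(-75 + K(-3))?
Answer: 7178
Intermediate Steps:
K(S) = 1 (K(S) = (2*S)/((2*S)) = (2*S)*(1/(2*S)) = 1)
-97*(-75 + K(-3)) = -97*(-75 + 1) = -97*(-74) = 7178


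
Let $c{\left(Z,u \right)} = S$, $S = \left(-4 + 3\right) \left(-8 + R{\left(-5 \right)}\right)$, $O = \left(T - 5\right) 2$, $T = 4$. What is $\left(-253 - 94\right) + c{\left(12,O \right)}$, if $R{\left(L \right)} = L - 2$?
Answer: $-332$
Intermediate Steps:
$R{\left(L \right)} = -2 + L$
$O = -2$ ($O = \left(4 - 5\right) 2 = \left(-1\right) 2 = -2$)
$S = 15$ ($S = \left(-4 + 3\right) \left(-8 - 7\right) = - (-8 - 7) = \left(-1\right) \left(-15\right) = 15$)
$c{\left(Z,u \right)} = 15$
$\left(-253 - 94\right) + c{\left(12,O \right)} = \left(-253 - 94\right) + 15 = -347 + 15 = -332$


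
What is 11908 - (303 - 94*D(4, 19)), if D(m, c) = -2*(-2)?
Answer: 11981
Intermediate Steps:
D(m, c) = 4
11908 - (303 - 94*D(4, 19)) = 11908 - (303 - 94*4) = 11908 - (303 - 376) = 11908 - 1*(-73) = 11908 + 73 = 11981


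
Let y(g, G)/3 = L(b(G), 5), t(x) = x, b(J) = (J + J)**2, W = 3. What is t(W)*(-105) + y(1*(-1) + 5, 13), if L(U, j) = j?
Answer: -300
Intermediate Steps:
b(J) = 4*J**2 (b(J) = (2*J)**2 = 4*J**2)
y(g, G) = 15 (y(g, G) = 3*5 = 15)
t(W)*(-105) + y(1*(-1) + 5, 13) = 3*(-105) + 15 = -315 + 15 = -300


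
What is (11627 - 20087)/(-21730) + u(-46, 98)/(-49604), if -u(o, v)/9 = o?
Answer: 20532681/53894746 ≈ 0.38098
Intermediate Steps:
u(o, v) = -9*o
(11627 - 20087)/(-21730) + u(-46, 98)/(-49604) = (11627 - 20087)/(-21730) - 9*(-46)/(-49604) = -8460*(-1/21730) + 414*(-1/49604) = 846/2173 - 207/24802 = 20532681/53894746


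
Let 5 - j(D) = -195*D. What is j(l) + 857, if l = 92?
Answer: 18802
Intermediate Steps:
j(D) = 5 + 195*D (j(D) = 5 - (-195)*D = 5 + 195*D)
j(l) + 857 = (5 + 195*92) + 857 = (5 + 17940) + 857 = 17945 + 857 = 18802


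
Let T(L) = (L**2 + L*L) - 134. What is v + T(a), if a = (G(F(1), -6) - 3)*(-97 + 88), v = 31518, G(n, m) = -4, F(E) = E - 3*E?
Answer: 39322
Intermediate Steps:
F(E) = -2*E
a = 63 (a = (-4 - 3)*(-97 + 88) = -7*(-9) = 63)
T(L) = -134 + 2*L**2 (T(L) = (L**2 + L**2) - 134 = 2*L**2 - 134 = -134 + 2*L**2)
v + T(a) = 31518 + (-134 + 2*63**2) = 31518 + (-134 + 2*3969) = 31518 + (-134 + 7938) = 31518 + 7804 = 39322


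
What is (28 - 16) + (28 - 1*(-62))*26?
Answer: 2352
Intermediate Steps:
(28 - 16) + (28 - 1*(-62))*26 = 12 + (28 + 62)*26 = 12 + 90*26 = 12 + 2340 = 2352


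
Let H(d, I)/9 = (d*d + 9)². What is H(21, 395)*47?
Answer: 85657500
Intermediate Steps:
H(d, I) = 9*(9 + d²)² (H(d, I) = 9*(d*d + 9)² = 9*(d² + 9)² = 9*(9 + d²)²)
H(21, 395)*47 = (9*(9 + 21²)²)*47 = (9*(9 + 441)²)*47 = (9*450²)*47 = (9*202500)*47 = 1822500*47 = 85657500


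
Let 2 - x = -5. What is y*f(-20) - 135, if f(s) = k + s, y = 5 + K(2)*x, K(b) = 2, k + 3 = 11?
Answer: -363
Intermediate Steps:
k = 8 (k = -3 + 11 = 8)
x = 7 (x = 2 - 1*(-5) = 2 + 5 = 7)
y = 19 (y = 5 + 2*7 = 5 + 14 = 19)
f(s) = 8 + s
y*f(-20) - 135 = 19*(8 - 20) - 135 = 19*(-12) - 135 = -228 - 135 = -363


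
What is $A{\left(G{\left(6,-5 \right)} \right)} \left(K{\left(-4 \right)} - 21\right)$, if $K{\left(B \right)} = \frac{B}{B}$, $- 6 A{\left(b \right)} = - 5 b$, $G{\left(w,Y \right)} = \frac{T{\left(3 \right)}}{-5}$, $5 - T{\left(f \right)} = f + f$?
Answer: $- \frac{10}{3} \approx -3.3333$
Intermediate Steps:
$T{\left(f \right)} = 5 - 2 f$ ($T{\left(f \right)} = 5 - \left(f + f\right) = 5 - 2 f$)
$G{\left(w,Y \right)} = \frac{1}{5}$ ($G{\left(w,Y \right)} = \frac{5 - 6}{-5} = \left(5 - 6\right) \left(- \frac{1}{5}\right) = \left(-1\right) \left(- \frac{1}{5}\right) = \frac{1}{5}$)
$A{\left(b \right)} = \frac{5 b}{6}$ ($A{\left(b \right)} = - \frac{\left(-5\right) b}{6} = \frac{5 b}{6}$)
$K{\left(B \right)} = 1$
$A{\left(G{\left(6,-5 \right)} \right)} \left(K{\left(-4 \right)} - 21\right) = \frac{5}{6} \cdot \frac{1}{5} \left(1 - 21\right) = \frac{1}{6} \left(-20\right) = - \frac{10}{3}$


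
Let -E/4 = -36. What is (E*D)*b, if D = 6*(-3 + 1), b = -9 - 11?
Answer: 34560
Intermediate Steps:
b = -20
D = -12 (D = 6*(-2) = -12)
E = 144 (E = -4*(-36) = 144)
(E*D)*b = (144*(-12))*(-20) = -1728*(-20) = 34560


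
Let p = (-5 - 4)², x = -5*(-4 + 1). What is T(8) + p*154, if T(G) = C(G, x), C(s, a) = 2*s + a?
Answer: 12505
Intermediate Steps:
x = 15 (x = -5*(-3) = 15)
C(s, a) = a + 2*s
T(G) = 15 + 2*G
p = 81 (p = (-9)² = 81)
T(8) + p*154 = (15 + 2*8) + 81*154 = (15 + 16) + 12474 = 31 + 12474 = 12505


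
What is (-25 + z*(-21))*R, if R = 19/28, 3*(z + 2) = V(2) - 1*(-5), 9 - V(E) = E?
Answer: -1273/28 ≈ -45.464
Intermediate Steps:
V(E) = 9 - E
z = 2 (z = -2 + ((9 - 1*2) - 1*(-5))/3 = -2 + ((9 - 2) + 5)/3 = -2 + (7 + 5)/3 = -2 + (1/3)*12 = -2 + 4 = 2)
R = 19/28 (R = 19*(1/28) = 19/28 ≈ 0.67857)
(-25 + z*(-21))*R = (-25 + 2*(-21))*(19/28) = (-25 - 42)*(19/28) = -67*19/28 = -1273/28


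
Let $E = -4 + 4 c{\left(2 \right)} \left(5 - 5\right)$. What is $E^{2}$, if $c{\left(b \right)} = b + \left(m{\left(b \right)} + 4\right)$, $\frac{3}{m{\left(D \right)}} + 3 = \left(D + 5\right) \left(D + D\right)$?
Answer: $16$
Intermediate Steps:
$m{\left(D \right)} = \frac{3}{-3 + 2 D \left(5 + D\right)}$ ($m{\left(D \right)} = \frac{3}{-3 + \left(D + 5\right) \left(D + D\right)} = \frac{3}{-3 + \left(5 + D\right) 2 D} = \frac{3}{-3 + 2 D \left(5 + D\right)}$)
$c{\left(b \right)} = 4 + b + \frac{3}{-3 + 2 b^{2} + 10 b}$ ($c{\left(b \right)} = b + \left(\frac{3}{-3 + 2 b^{2} + 10 b} + 4\right) = b + \left(4 + \frac{3}{-3 + 2 b^{2} + 10 b}\right) = 4 + b + \frac{3}{-3 + 2 b^{2} + 10 b}$)
$E = -4$ ($E = -4 + 4 \left(4 + 2 + \frac{3}{-3 + 2 \cdot 2^{2} + 10 \cdot 2}\right) \left(5 - 5\right) = -4 + 4 \left(4 + 2 + \frac{3}{-3 + 2 \cdot 4 + 20}\right) 0 = -4 + 4 \left(4 + 2 + \frac{3}{-3 + 8 + 20}\right) 0 = -4 + 4 \left(4 + 2 + \frac{3}{25}\right) 0 = -4 + 4 \cdot \frac{153}{25} \cdot 0 = -4 + 4 \cdot 0 = -4 + 0 = -4$)
$E^{2} = \left(-4\right)^{2} = 16$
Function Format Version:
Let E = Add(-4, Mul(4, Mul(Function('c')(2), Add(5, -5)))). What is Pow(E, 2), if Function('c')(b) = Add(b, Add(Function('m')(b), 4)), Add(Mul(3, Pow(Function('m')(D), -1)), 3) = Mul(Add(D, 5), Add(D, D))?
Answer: 16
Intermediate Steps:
Function('m')(D) = Mul(3, Pow(Add(-3, Mul(2, D, Add(5, D))), -1)) (Function('m')(D) = Mul(3, Pow(Add(-3, Mul(Add(D, 5), Add(D, D))), -1)) = Mul(3, Pow(Add(-3, Mul(Add(5, D), Mul(2, D))), -1)) = Mul(3, Pow(Add(-3, Mul(2, D, Add(5, D))), -1)))
Function('c')(b) = Add(4, b, Mul(3, Pow(Add(-3, Mul(2, Pow(b, 2)), Mul(10, b)), -1))) (Function('c')(b) = Add(b, Add(Mul(3, Pow(Add(-3, Mul(2, Pow(b, 2)), Mul(10, b)), -1)), 4)) = Add(b, Add(4, Mul(3, Pow(Add(-3, Mul(2, Pow(b, 2)), Mul(10, b)), -1)))) = Add(4, b, Mul(3, Pow(Add(-3, Mul(2, Pow(b, 2)), Mul(10, b)), -1))))
E = -4 (E = Add(-4, Mul(4, Mul(Add(4, 2, Mul(3, Pow(Add(-3, Mul(2, Pow(2, 2)), Mul(10, 2)), -1))), Add(5, -5)))) = Add(-4, Mul(4, Mul(Add(4, 2, Mul(3, Pow(Add(-3, Mul(2, 4), 20), -1))), 0))) = Add(-4, Mul(4, Mul(Add(4, 2, Mul(3, Pow(Add(-3, 8, 20), -1))), 0))) = Add(-4, Mul(4, Mul(Add(4, 2, Mul(3, Pow(25, -1))), 0))) = Add(-4, Mul(4, Mul(Add(4, 2, Mul(3, Rational(1, 25))), 0))) = Add(-4, Mul(4, Mul(Add(4, 2, Rational(3, 25)), 0))) = Add(-4, Mul(4, Mul(Rational(153, 25), 0))) = Add(-4, Mul(4, 0)) = Add(-4, 0) = -4)
Pow(E, 2) = Pow(-4, 2) = 16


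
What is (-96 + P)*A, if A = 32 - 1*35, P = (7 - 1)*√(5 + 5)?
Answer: 288 - 18*√10 ≈ 231.08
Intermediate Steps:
P = 6*√10 ≈ 18.974
A = -3 (A = 32 - 35 = -3)
(-96 + P)*A = (-96 + 6*√10)*(-3) = 288 - 18*√10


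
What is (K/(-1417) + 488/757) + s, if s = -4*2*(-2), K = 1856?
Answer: 16449208/1072669 ≈ 15.335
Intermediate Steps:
s = 16 (s = -8*(-2) = 16)
(K/(-1417) + 488/757) + s = (1856/(-1417) + 488/757) + 16 = (1856*(-1/1417) + 488*(1/757)) + 16 = (-1856/1417 + 488/757) + 16 = -713496/1072669 + 16 = 16449208/1072669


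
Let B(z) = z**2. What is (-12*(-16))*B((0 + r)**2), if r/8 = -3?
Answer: 63700992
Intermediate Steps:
r = -24 (r = 8*(-3) = -24)
(-12*(-16))*B((0 + r)**2) = (-12*(-16))*((0 - 24)**2)**2 = 192*((-24)**2)**2 = 192*576**2 = 192*331776 = 63700992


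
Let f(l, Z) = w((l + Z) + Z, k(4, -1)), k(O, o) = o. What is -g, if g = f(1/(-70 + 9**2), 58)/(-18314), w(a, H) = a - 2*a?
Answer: -1277/201454 ≈ -0.0063389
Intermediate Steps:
w(a, H) = -a (w(a, H) = a - 2*a = -a)
f(l, Z) = -l - 2*Z (f(l, Z) = -((l + Z) + Z) = -((Z + l) + Z) = -(l + 2*Z) = -l - 2*Z)
g = 1277/201454 (g = (-1/(-70 + 9**2) - 2*58)/(-18314) = (-1/(-70 + 81) - 116)*(-1/18314) = (-1/11 - 116)*(-1/18314) = -1277/11*(-1/18314) = 1277/201454 ≈ 0.0063389)
-g = -1*1277/201454 = -1277/201454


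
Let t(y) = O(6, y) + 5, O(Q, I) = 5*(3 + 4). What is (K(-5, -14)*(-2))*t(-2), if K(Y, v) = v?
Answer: 1120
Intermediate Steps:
O(Q, I) = 35 (O(Q, I) = 5*7 = 35)
t(y) = 40 (t(y) = 35 + 5 = 40)
(K(-5, -14)*(-2))*t(-2) = -14*(-2)*40 = 28*40 = 1120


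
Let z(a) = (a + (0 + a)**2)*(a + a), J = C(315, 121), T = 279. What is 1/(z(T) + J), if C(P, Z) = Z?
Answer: 1/43591081 ≈ 2.2940e-8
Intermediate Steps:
J = 121
z(a) = 2*a*(a + a**2) (z(a) = (a + a**2)*(2*a) = 2*a*(a + a**2))
1/(z(T) + J) = 1/(2*279**2*(1 + 279) + 121) = 1/(2*77841*280 + 121) = 1/(43590960 + 121) = 1/43591081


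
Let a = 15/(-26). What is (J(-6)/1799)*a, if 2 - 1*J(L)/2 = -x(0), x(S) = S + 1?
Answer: -45/23387 ≈ -0.0019241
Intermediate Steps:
a = -15/26 (a = 15*(-1/26) = -15/26 ≈ -0.57692)
x(S) = 1 + S
J(L) = 6 (J(L) = 4 - (-2)*(1 + 0) = 4 - (-2) = 4 - 2*(-1) = 4 + 2 = 6)
(J(-6)/1799)*a = (6/1799)*(-15/26) = -45/23387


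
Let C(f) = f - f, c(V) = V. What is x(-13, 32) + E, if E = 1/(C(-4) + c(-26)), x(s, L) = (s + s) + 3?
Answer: -599/26 ≈ -23.038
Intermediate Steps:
C(f) = 0
x(s, L) = 3 + 2*s (x(s, L) = 2*s + 3 = 3 + 2*s)
E = -1/26 (E = 1/(0 - 26) = 1/(-26) = -1/26 ≈ -0.038462)
x(-13, 32) + E = (3 + 2*(-13)) - 1/26 = (3 - 26) - 1/26 = -23 - 1/26 = -599/26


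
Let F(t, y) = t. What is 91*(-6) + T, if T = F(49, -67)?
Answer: -497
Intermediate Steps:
T = 49
91*(-6) + T = 91*(-6) + 49 = -546 + 49 = -497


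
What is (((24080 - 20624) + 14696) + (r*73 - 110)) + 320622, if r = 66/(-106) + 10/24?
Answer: 215380741/636 ≈ 3.3865e+5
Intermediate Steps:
r = -131/636 (r = 66*(-1/106) + 10*(1/24) = -33/53 + 5/12 = -131/636 ≈ -0.20597)
(((24080 - 20624) + 14696) + (r*73 - 110)) + 320622 = (((24080 - 20624) + 14696) + (-131/636*73 - 110)) + 320622 = ((3456 + 14696) + (-9563/636 - 110)) + 320622 = (18152 - 79523/636) + 320622 = 11465149/636 + 320622 = 215380741/636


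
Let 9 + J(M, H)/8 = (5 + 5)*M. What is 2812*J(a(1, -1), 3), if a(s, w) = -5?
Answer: -1327264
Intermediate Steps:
J(M, H) = -72 + 80*M (J(M, H) = -72 + 8*((5 + 5)*M) = -72 + 8*(10*M) = -72 + 80*M)
2812*J(a(1, -1), 3) = 2812*(-72 + 80*(-5)) = 2812*(-72 - 400) = 2812*(-472) = -1327264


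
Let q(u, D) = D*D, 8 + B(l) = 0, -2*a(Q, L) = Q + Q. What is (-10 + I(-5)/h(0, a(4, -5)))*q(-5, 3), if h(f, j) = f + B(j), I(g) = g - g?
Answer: -90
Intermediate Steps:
I(g) = 0
a(Q, L) = -Q (a(Q, L) = -(Q + Q)/2 = -Q)
B(l) = -8 (B(l) = -8 + 0 = -8)
q(u, D) = D²
h(f, j) = -8 + f (h(f, j) = f - 8 = -8 + f)
(-10 + I(-5)/h(0, a(4, -5)))*q(-5, 3) = (-10 + 0/(-8 + 0))*3² = (-10 + 0/(-8))*9 = (-10 + 0*(-⅛))*9 = (-10 + 0)*9 = -10*9 = -90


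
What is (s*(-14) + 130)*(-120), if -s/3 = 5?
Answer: -40800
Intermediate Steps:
s = -15 (s = -3*5 = -15)
(s*(-14) + 130)*(-120) = (-15*(-14) + 130)*(-120) = (210 + 130)*(-120) = 340*(-120) = -40800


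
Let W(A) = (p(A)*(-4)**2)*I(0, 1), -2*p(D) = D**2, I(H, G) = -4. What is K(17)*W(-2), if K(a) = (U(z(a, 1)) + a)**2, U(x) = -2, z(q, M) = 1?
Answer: 28800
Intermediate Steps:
K(a) = (-2 + a)**2
p(D) = -D**2/2
W(A) = 32*A**2 (W(A) = (-A**2/2*(-4)**2)*(-4) = (-A**2/2*16)*(-4) = -8*A**2*(-4) = 32*A**2)
K(17)*W(-2) = (-2 + 17)**2*(32*(-2)**2) = 15**2*(32*4) = 225*128 = 28800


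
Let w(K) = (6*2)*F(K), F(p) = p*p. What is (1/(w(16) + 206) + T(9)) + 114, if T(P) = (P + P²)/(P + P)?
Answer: 390083/3278 ≈ 119.00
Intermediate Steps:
F(p) = p²
w(K) = 12*K² (w(K) = (6*2)*K² = 12*K²)
T(P) = (P + P²)/(2*P) (T(P) = (P + P²)/((2*P)) = (P + P²)*(1/(2*P)) = (P + P²)/(2*P))
(1/(w(16) + 206) + T(9)) + 114 = (1/(12*16² + 206) + (½ + (½)*9)) + 114 = (1/(12*256 + 206) + (½ + 9/2)) + 114 = (1/(3072 + 206) + 5) + 114 = (1/3278 + 5) + 114 = 16391/3278 + 114 = 390083/3278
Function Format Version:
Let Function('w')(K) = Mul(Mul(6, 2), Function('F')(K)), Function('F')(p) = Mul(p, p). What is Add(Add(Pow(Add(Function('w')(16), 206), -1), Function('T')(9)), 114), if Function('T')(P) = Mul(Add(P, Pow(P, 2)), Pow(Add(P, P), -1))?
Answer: Rational(390083, 3278) ≈ 119.00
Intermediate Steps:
Function('F')(p) = Pow(p, 2)
Function('w')(K) = Mul(12, Pow(K, 2)) (Function('w')(K) = Mul(Mul(6, 2), Pow(K, 2)) = Mul(12, Pow(K, 2)))
Function('T')(P) = Mul(Rational(1, 2), Pow(P, -1), Add(P, Pow(P, 2))) (Function('T')(P) = Mul(Add(P, Pow(P, 2)), Pow(Mul(2, P), -1)) = Mul(Add(P, Pow(P, 2)), Mul(Rational(1, 2), Pow(P, -1))) = Mul(Rational(1, 2), Pow(P, -1), Add(P, Pow(P, 2))))
Add(Add(Pow(Add(Function('w')(16), 206), -1), Function('T')(9)), 114) = Add(Add(Pow(Add(Mul(12, Pow(16, 2)), 206), -1), Add(Rational(1, 2), Mul(Rational(1, 2), 9))), 114) = Add(Add(Pow(Add(Mul(12, 256), 206), -1), Add(Rational(1, 2), Rational(9, 2))), 114) = Add(Add(Pow(Add(3072, 206), -1), 5), 114) = Add(Add(Pow(3278, -1), 5), 114) = Add(Add(Rational(1, 3278), 5), 114) = Add(Rational(16391, 3278), 114) = Rational(390083, 3278)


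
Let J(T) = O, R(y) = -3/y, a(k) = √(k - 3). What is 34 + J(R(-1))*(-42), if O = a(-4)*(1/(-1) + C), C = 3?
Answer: 34 - 84*I*√7 ≈ 34.0 - 222.24*I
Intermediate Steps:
a(k) = √(-3 + k)
O = 2*I*√7 (O = √(-3 - 4)*(1/(-1) + 3) = √(-7)*(-1 + 3) = (I*√7)*2 = 2*I*√7 ≈ 5.2915*I)
J(T) = 2*I*√7
34 + J(R(-1))*(-42) = 34 + (2*I*√7)*(-42) = 34 - 84*I*√7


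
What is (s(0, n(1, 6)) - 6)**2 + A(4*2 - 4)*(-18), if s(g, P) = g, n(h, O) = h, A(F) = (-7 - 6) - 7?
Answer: 396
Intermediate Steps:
A(F) = -20 (A(F) = -13 - 7 = -20)
(s(0, n(1, 6)) - 6)**2 + A(4*2 - 4)*(-18) = (0 - 6)**2 - 20*(-18) = (-6)**2 + 360 = 36 + 360 = 396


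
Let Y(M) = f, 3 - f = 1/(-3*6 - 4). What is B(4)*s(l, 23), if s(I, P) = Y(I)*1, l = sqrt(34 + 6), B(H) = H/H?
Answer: 67/22 ≈ 3.0455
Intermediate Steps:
f = 67/22 (f = 3 - 1/(-3*6 - 4) = 3 - 1/(-18 - 4) = 3 - 1/(-22) = 3 - 1*(-1/22) = 3 + 1/22 = 67/22 ≈ 3.0455)
B(H) = 1
Y(M) = 67/22
l = 2*sqrt(10) (l = sqrt(40) = 2*sqrt(10) ≈ 6.3246)
s(I, P) = 67/22 (s(I, P) = (67/22)*1 = 67/22)
B(4)*s(l, 23) = 1*(67/22) = 67/22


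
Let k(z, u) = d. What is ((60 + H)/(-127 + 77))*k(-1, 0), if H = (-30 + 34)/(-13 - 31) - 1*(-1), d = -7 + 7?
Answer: 0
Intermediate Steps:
d = 0
H = 10/11 (H = 4/(-44) + 1 = 4*(-1/44) + 1 = -1/11 + 1 = 10/11 ≈ 0.90909)
k(z, u) = 0
((60 + H)/(-127 + 77))*k(-1, 0) = ((60 + 10/11)/(-127 + 77))*0 = ((670/11)/(-50))*0 = ((670/11)*(-1/50))*0 = -67/55*0 = 0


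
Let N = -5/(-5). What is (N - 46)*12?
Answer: -540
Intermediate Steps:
N = 1 (N = -5*(-1/5) = 1)
(N - 46)*12 = (1 - 46)*12 = -45*12 = -540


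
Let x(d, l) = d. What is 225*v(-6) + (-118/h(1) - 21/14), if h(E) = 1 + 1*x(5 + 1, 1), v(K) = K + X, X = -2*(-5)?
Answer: 12343/14 ≈ 881.64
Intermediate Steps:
X = 10
v(K) = 10 + K (v(K) = K + 10 = 10 + K)
h(E) = 7 (h(E) = 1 + 1*(5 + 1) = 1 + 1*6 = 1 + 6 = 7)
225*v(-6) + (-118/h(1) - 21/14) = 225*(10 - 6) + (-118/7 - 21/14) = 225*4 + (-118*⅐ - 21*1/14) = 900 + (-118/7 - 3/2) = 900 - 257/14 = 12343/14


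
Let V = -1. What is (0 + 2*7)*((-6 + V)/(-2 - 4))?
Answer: 49/3 ≈ 16.333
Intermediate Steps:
(0 + 2*7)*((-6 + V)/(-2 - 4)) = (0 + 2*7)*((-6 - 1)/(-2 - 4)) = (0 + 14)*(-7/(-6)) = 14*(-7*(-1/6)) = 14*(7/6) = 49/3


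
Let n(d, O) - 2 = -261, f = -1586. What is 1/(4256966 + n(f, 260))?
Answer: 1/4256707 ≈ 2.3492e-7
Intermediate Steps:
n(d, O) = -259 (n(d, O) = 2 - 261 = -259)
1/(4256966 + n(f, 260)) = 1/(4256966 - 259) = 1/4256707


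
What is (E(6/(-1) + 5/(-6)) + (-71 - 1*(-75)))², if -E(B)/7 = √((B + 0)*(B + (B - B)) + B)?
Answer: 70891/36 - 28*√1435/3 ≈ 1615.6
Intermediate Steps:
E(B) = -7*√(B + B²) (E(B) = -7*√((B + 0)*(B + (B - B)) + B) = -7*√(B*(B + 0) + B) = -7*√(B*B + B) = -7*√(B² + B) = -7*√(B + B²))
(E(6/(-1) + 5/(-6)) + (-71 - 1*(-75)))² = (-7*√210*√(6 + ⅚)/6 + (-71 - 1*(-75)))² = (-7*√1435/6 + (-71 + 75))² = (-7*√1435/6 + 4)² = (4 - 7*√1435/6)²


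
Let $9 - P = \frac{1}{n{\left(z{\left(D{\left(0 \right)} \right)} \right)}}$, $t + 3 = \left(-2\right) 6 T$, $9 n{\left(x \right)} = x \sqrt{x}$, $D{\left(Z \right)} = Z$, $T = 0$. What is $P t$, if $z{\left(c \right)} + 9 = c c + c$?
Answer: $-27 + i \approx -27.0 + 1.0 i$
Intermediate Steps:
$z{\left(c \right)} = -9 + c + c^{2}$ ($z{\left(c \right)} = -9 + \left(c c + c\right) = -9 + \left(c^{2} + c\right) = -9 + \left(c + c^{2}\right) = -9 + c + c^{2}$)
$n{\left(x \right)} = \frac{x^{\frac{3}{2}}}{9}$ ($n{\left(x \right)} = \frac{x \sqrt{x}}{9} = \frac{x^{\frac{3}{2}}}{9}$)
$t = -3$ ($t = -3 + \left(-2\right) 6 \cdot 0 = -3 - 0 = -3 + 0 = -3$)
$P = 9 - \frac{i}{3}$ ($P = 9 - \frac{1}{\frac{1}{9} \left(-9 + 0 + 0^{2}\right)^{\frac{3}{2}}} = 9 - \frac{1}{\frac{1}{9} \left(-9 + 0 + 0\right)^{\frac{3}{2}}} = 9 - \frac{1}{\frac{1}{9} \left(-9\right)^{\frac{3}{2}}} = 9 - \frac{1}{\frac{1}{9} \left(- 27 i\right)} = 9 - \frac{1}{\left(-3\right) i} = 9 - \frac{i}{3} \approx 9.0 - 0.33333 i$)
$P t = \left(9 - \frac{i}{3}\right) \left(-3\right) = -27 + i$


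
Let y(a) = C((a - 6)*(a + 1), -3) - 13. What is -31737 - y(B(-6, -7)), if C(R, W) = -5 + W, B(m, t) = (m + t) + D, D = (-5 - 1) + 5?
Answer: -31716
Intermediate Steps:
D = -1 (D = -6 + 5 = -1)
B(m, t) = -1 + m + t (B(m, t) = (m + t) - 1 = -1 + m + t)
y(a) = -21 (y(a) = (-5 - 3) - 13 = -8 - 13 = -21)
-31737 - y(B(-6, -7)) = -31737 - 1*(-21) = -31737 + 21 = -31716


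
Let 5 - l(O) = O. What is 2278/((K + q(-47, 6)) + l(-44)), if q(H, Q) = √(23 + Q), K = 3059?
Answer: 7080024/9659635 - 2278*√29/9659635 ≈ 0.73168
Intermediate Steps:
l(O) = 5 - O
2278/((K + q(-47, 6)) + l(-44)) = 2278/((3059 + √(23 + 6)) + (5 - 1*(-44))) = 2278/((3059 + √29) + (5 + 44)) = 2278/((3059 + √29) + 49) = 2278/(3108 + √29)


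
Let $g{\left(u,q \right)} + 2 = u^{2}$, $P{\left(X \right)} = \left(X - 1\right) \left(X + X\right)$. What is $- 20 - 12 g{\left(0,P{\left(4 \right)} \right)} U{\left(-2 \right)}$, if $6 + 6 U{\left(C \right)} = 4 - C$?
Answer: $0$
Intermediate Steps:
$U{\left(C \right)} = - \frac{1}{3} - \frac{C}{6}$ ($U{\left(C \right)} = -1 + \frac{4 - C}{6} = -1 - \left(- \frac{2}{3} + \frac{C}{6}\right) = - \frac{1}{3} - \frac{C}{6}$)
$P{\left(X \right)} = 2 X \left(-1 + X\right)$ ($P{\left(X \right)} = \left(-1 + X\right) 2 X = 2 X \left(-1 + X\right)$)
$g{\left(u,q \right)} = -2 + u^{2}$
$- 20 - 12 g{\left(0,P{\left(4 \right)} \right)} U{\left(-2 \right)} = - 20 - 12 \left(-2 + 0^{2}\right) \left(- \frac{1}{3} - - \frac{1}{3}\right) = - 20 - 12 \left(-2 + 0\right) \left(- \frac{1}{3} + \frac{1}{3}\right) = - 20 \left(-12\right) \left(-2\right) 0 = - 20 \cdot 24 \cdot 0 = \left(-20\right) 0 = 0$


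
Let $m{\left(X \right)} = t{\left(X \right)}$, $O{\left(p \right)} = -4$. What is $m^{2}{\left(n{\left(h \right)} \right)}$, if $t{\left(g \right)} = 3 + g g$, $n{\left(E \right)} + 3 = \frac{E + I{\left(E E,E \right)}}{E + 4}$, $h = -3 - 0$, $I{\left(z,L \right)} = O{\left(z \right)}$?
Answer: $10609$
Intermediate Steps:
$I{\left(z,L \right)} = -4$
$h = -3$ ($h = -3 + 0 = -3$)
$n{\left(E \right)} = -3 + \frac{-4 + E}{4 + E}$ ($n{\left(E \right)} = -3 + \frac{E - 4}{E + 4} = -3 + \frac{-4 + E}{4 + E}$)
$t{\left(g \right)} = 3 + g^{2}$
$m{\left(X \right)} = 3 + X^{2}$
$m^{2}{\left(n{\left(h \right)} \right)} = \left(3 + \left(\frac{2 \left(-8 - -3\right)}{4 - 3}\right)^{2}\right)^{2} = \left(3 + \left(\frac{2 \left(-8 + 3\right)}{1}\right)^{2}\right)^{2} = \left(3 + \left(2 \cdot 1 \left(-5\right)\right)^{2}\right)^{2} = \left(3 + \left(-10\right)^{2}\right)^{2} = \left(3 + 100\right)^{2} = 103^{2} = 10609$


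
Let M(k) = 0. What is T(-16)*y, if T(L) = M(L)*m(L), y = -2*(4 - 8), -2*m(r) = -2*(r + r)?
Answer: 0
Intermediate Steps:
m(r) = 2*r (m(r) = -(-1)*(r + r) = -(-1)*2*r = -(-2)*r = 2*r)
y = 8 (y = -2*(-4) = 8)
T(L) = 0 (T(L) = 0*(2*L) = 0)
T(-16)*y = 0*8 = 0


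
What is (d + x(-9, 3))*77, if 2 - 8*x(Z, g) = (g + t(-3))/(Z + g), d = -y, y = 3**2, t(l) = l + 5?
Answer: -31955/48 ≈ -665.73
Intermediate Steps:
t(l) = 5 + l
y = 9
d = -9 (d = -1*9 = -9)
x(Z, g) = 1/4 - (2 + g)/(8*(Z + g)) (x(Z, g) = 1/4 - (g + (5 - 3))/(8*(Z + g)) = 1/4 - (g + 2)/(8*(Z + g)) = 1/4 - (2 + g)/(8*(Z + g)))
(d + x(-9, 3))*77 = (-9 + (-2 + 3 + 2*(-9))/(8*(-9 + 3)))*77 = (-9 + (1/8)*(-2 + 3 - 18)/(-6))*77 = (-9 + (1/8)*(-1/6)*(-17))*77 = (-9 + 17/48)*77 = -415/48*77 = -31955/48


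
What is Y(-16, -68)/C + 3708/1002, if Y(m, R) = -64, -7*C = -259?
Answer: 12178/6179 ≈ 1.9709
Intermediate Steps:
C = 37 (C = -⅐*(-259) = 37)
Y(-16, -68)/C + 3708/1002 = -64/37 + 3708/1002 = -64*1/37 + 3708*(1/1002) = -64/37 + 618/167 = 12178/6179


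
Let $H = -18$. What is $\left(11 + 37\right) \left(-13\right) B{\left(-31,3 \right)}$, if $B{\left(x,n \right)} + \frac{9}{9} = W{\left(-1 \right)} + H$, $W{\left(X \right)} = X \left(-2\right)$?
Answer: $10608$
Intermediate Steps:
$W{\left(X \right)} = - 2 X$
$B{\left(x,n \right)} = -17$ ($B{\left(x,n \right)} = -1 - 16 = -17$)
$\left(11 + 37\right) \left(-13\right) B{\left(-31,3 \right)} = \left(11 + 37\right) \left(-13\right) \left(-17\right) = 48 \left(-13\right) \left(-17\right) = \left(-624\right) \left(-17\right) = 10608$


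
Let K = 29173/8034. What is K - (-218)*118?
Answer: 206695789/8034 ≈ 25728.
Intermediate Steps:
K = 29173/8034 (K = 29173*(1/8034) = 29173/8034 ≈ 3.6312)
K - (-218)*118 = 29173/8034 - (-218)*118 = 29173/8034 - 1*(-25724) = 29173/8034 + 25724 = 206695789/8034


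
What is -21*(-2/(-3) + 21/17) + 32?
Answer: -135/17 ≈ -7.9412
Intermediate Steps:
-21*(-2/(-3) + 21/17) + 32 = -21*(-2*(-⅓) + 21*(1/17)) + 32 = -21*(⅔ + 21/17) + 32 = -21*97/51 + 32 = -679/17 + 32 = -135/17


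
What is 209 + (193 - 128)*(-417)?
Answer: -26896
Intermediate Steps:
209 + (193 - 128)*(-417) = 209 + 65*(-417) = 209 - 27105 = -26896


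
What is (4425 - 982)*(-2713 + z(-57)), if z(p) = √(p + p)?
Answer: -9340859 + 3443*I*√114 ≈ -9.3409e+6 + 36761.0*I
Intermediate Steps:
z(p) = √2*√p (z(p) = √(2*p) = √2*√p)
(4425 - 982)*(-2713 + z(-57)) = (4425 - 982)*(-2713 + √2*√(-57)) = 3443*(-2713 + √2*(I*√57)) = 3443*(-2713 + I*√114) = -9340859 + 3443*I*√114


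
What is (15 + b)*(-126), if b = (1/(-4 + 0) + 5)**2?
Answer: -37863/8 ≈ -4732.9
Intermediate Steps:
b = 361/16 (b = (1/(-4) + 5)**2 = (-1/4 + 5)**2 = (19/4)**2 = 361/16 ≈ 22.563)
(15 + b)*(-126) = (15 + 361/16)*(-126) = (601/16)*(-126) = -37863/8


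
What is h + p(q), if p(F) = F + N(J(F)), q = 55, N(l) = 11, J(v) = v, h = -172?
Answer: -106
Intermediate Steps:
p(F) = 11 + F (p(F) = F + 11 = 11 + F)
h + p(q) = -172 + (11 + 55) = -172 + 66 = -106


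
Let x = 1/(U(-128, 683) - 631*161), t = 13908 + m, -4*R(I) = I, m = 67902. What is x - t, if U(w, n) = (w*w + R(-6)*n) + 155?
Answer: -13748579552/168055 ≈ -81810.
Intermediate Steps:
R(I) = -I/4
U(w, n) = 155 + w² + 3*n/2 (U(w, n) = (w*w + (-¼*(-6))*n) + 155 = (w² + 3*n/2) + 155 = 155 + w² + 3*n/2)
t = 81810 (t = 13908 + 67902 = 81810)
x = -2/168055 (x = 1/((155 + (-128)² + (3/2)*683) - 631*161) = 1/((155 + 16384 + 2049/2) - 101591) = 1/(35127/2 - 101591) = 1/(-168055/2) = -2/168055 ≈ -1.1901e-5)
x - t = -2/168055 - 1*81810 = -2/168055 - 81810 = -13748579552/168055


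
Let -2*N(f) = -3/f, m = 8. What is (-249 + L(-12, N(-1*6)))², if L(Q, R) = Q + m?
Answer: 64009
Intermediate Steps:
N(f) = 3/(2*f) (N(f) = -(-3)/(2*f) = 3/(2*f))
L(Q, R) = 8 + Q (L(Q, R) = Q + 8 = 8 + Q)
(-249 + L(-12, N(-1*6)))² = (-249 + (8 - 12))² = (-249 - 4)² = (-253)² = 64009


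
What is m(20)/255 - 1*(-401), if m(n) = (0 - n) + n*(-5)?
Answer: 6809/17 ≈ 400.53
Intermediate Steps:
m(n) = -6*n (m(n) = -n - 5*n = -6*n)
m(20)/255 - 1*(-401) = -6*20/255 - 1*(-401) = -120*1/255 + 401 = -8/17 + 401 = 6809/17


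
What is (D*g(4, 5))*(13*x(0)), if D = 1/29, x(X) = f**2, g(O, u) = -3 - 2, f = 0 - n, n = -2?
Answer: -260/29 ≈ -8.9655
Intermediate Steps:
f = 2 (f = 0 - 1*(-2) = 0 + 2 = 2)
g(O, u) = -5
x(X) = 4 (x(X) = 2**2 = 4)
D = 1/29 ≈ 0.034483
(D*g(4, 5))*(13*x(0)) = ((1/29)*(-5))*(13*4) = -5/29*52 = -260/29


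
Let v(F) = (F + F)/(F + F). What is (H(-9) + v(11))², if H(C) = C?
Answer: 64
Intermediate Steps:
v(F) = 1 (v(F) = (2*F)/((2*F)) = (2*F)*(1/(2*F)) = 1)
(H(-9) + v(11))² = (-9 + 1)² = (-8)² = 64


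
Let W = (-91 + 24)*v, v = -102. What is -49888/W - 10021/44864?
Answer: -1153329373/153300288 ≈ -7.5233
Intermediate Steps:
W = 6834 (W = (-91 + 24)*(-102) = -67*(-102) = 6834)
-49888/W - 10021/44864 = -49888/6834 - 10021/44864 = -49888*1/6834 - 10021*1/44864 = -24944/3417 - 10021/44864 = -1153329373/153300288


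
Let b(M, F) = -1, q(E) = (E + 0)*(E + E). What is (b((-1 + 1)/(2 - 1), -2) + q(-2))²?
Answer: 49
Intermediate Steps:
q(E) = 2*E² (q(E) = E*(2*E) = 2*E²)
(b((-1 + 1)/(2 - 1), -2) + q(-2))² = (-1 + 2*(-2)²)² = (-1 + 2*4)² = (-1 + 8)² = 7² = 49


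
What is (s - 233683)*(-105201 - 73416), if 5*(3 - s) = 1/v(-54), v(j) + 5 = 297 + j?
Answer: 49669672645017/1190 ≈ 4.1739e+10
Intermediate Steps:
v(j) = 292 + j (v(j) = -5 + (297 + j) = 292 + j)
s = 3569/1190 (s = 3 - 1/(5*(292 - 54)) = 3 - ⅕/238 = 3 - ⅕*1/238 = 3 - 1/1190 = 3569/1190 ≈ 2.9992)
(s - 233683)*(-105201 - 73416) = (3569/1190 - 233683)*(-105201 - 73416) = -278079201/1190*(-178617) = 49669672645017/1190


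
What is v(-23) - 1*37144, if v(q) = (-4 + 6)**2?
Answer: -37140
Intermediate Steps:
v(q) = 4 (v(q) = 2**2 = 4)
v(-23) - 1*37144 = 4 - 1*37144 = 4 - 37144 = -37140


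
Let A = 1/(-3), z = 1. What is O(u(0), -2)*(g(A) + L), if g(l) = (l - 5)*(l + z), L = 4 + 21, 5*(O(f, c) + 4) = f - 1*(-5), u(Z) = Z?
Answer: -193/3 ≈ -64.333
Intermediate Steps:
O(f, c) = -3 + f/5 (O(f, c) = -4 + (f - 1*(-5))/5 = -4 + (f + 5)/5 = -4 + (5 + f)/5 = -4 + (1 + f/5) = -3 + f/5)
L = 25
A = -1/3 ≈ -0.33333
g(l) = (1 + l)*(-5 + l) (g(l) = (l - 5)*(l + 1) = (-5 + l)*(1 + l) = (1 + l)*(-5 + l))
O(u(0), -2)*(g(A) + L) = (-3 + (1/5)*0)*((-5 + (-1/3)**2 - 4*(-1/3)) + 25) = (-3 + 0)*((-5 + 1/9 + 4/3) + 25) = -3*(-32/9 + 25) = -3*193/9 = -193/3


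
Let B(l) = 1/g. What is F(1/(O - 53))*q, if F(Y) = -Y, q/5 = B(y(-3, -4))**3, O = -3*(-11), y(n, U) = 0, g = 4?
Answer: 1/256 ≈ 0.0039063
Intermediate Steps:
B(l) = 1/4
O = 33
q = 5/64 (q = 5*(1/4)**3 = 5*(1/64) = 5/64 ≈ 0.078125)
F(1/(O - 53))*q = -1/(33 - 53)*(5/64) = -1/(-20)*(5/64) = -1*(-1/20)*(5/64) = (1/20)*(5/64) = 1/256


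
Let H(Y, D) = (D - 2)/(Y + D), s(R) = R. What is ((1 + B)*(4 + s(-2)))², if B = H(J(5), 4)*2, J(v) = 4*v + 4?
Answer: 256/49 ≈ 5.2245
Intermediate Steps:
J(v) = 4 + 4*v
H(Y, D) = (-2 + D)/(D + Y)
B = ⅐ (B = ((-2 + 4)/(4 + (4 + 4*5)))*2 = (2/(4 + (4 + 20)))*2 = (2/(4 + 24))*2 = (2/28)*2 = ((1/28)*2)*2 = (1/14)*2 = ⅐ ≈ 0.14286)
((1 + B)*(4 + s(-2)))² = ((1 + ⅐)*(4 - 2))² = ((8/7)*2)² = (16/7)² = 256/49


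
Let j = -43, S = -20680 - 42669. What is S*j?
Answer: 2724007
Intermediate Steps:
S = -63349
S*j = -63349*(-43) = 2724007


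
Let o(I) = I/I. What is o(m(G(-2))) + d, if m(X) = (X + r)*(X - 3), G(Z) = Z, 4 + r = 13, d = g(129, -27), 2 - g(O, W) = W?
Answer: 30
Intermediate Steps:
g(O, W) = 2 - W
d = 29 (d = 2 - 1*(-27) = 2 + 27 = 29)
r = 9 (r = -4 + 13 = 9)
m(X) = (-3 + X)*(9 + X) (m(X) = (X + 9)*(X - 3) = (9 + X)*(-3 + X) = (-3 + X)*(9 + X))
o(I) = 1
o(m(G(-2))) + d = 1 + 29 = 30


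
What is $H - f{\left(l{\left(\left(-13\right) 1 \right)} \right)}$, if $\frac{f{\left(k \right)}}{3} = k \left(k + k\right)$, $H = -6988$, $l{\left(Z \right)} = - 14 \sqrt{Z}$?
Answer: $8300$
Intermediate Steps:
$f{\left(k \right)} = 6 k^{2}$ ($f{\left(k \right)} = 3 k \left(k + k\right) = 3 k 2 k = 3 \cdot 2 k^{2} = 6 k^{2}$)
$H - f{\left(l{\left(\left(-13\right) 1 \right)} \right)} = -6988 - 6 \left(- 14 \sqrt{\left(-13\right) 1}\right)^{2} = -6988 - 6 \left(- 14 \sqrt{-13}\right)^{2} = -6988 - 6 \left(- 14 i \sqrt{13}\right)^{2} = -6988 - 6 \left(-2548\right) = -6988 - -15288 = -6988 + 15288 = 8300$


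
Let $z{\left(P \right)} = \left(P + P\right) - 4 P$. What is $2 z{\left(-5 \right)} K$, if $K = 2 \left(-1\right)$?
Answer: $-40$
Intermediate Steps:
$z{\left(P \right)} = - 2 P$ ($z{\left(P \right)} = 2 P - 4 P = - 2 P$)
$K = -2$
$2 z{\left(-5 \right)} K = 2 \left(\left(-2\right) \left(-5\right)\right) \left(-2\right) = 2 \cdot 10 \left(-2\right) = 20 \left(-2\right) = -40$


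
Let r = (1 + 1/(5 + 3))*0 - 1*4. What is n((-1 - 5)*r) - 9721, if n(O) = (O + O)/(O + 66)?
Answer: -145807/15 ≈ -9720.5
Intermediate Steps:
r = -4 (r = (1 + 1/8)*0 - 4 = (1 + ⅛)*0 - 4 = (9/8)*0 - 4 = 0 - 4 = -4)
n(O) = 2*O/(66 + O) (n(O) = (2*O)/(66 + O) = 2*O/(66 + O))
n((-1 - 5)*r) - 9721 = 2*((-1 - 5)*(-4))/(66 + (-1 - 5)*(-4)) - 9721 = 2*(-6*(-4))/(66 - 6*(-4)) - 9721 = 2*24/(66 + 24) - 9721 = 2*24/90 - 9721 = 2*24*(1/90) - 9721 = 8/15 - 9721 = -145807/15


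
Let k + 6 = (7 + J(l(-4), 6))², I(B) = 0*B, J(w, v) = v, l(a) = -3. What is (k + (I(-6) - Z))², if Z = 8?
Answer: 24025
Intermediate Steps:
I(B) = 0
k = 163 (k = -6 + (7 + 6)² = -6 + 13² = -6 + 169 = 163)
(k + (I(-6) - Z))² = (163 + (0 - 1*8))² = (163 + (0 - 8))² = (163 - 8)² = 155² = 24025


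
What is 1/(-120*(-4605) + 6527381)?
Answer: 1/7079981 ≈ 1.4124e-7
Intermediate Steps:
1/(-120*(-4605) + 6527381) = 1/(552600 + 6527381) = 1/7079981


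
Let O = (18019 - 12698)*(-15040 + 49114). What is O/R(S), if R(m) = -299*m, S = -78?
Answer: 30217959/3887 ≈ 7774.1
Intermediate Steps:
O = 181307754 (O = 5321*34074 = 181307754)
O/R(S) = 181307754/((-299*(-78))) = 181307754/23322 = 181307754*(1/23322) = 30217959/3887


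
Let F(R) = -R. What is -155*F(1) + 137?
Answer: 292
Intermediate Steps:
-155*F(1) + 137 = -(-155) + 137 = -155*(-1) + 137 = 155 + 137 = 292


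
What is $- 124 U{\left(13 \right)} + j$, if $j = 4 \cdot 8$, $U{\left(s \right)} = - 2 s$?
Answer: $3256$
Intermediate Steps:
$j = 32$
$- 124 U{\left(13 \right)} + j = - 124 \left(\left(-2\right) 13\right) + 32 = \left(-124\right) \left(-26\right) + 32 = 3224 + 32 = 3256$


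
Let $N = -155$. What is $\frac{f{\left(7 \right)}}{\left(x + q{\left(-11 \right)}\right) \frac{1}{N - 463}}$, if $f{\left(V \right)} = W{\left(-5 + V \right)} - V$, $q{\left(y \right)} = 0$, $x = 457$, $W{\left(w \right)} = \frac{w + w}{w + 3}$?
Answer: $\frac{19158}{2285} \approx 8.3842$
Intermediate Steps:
$W{\left(w \right)} = \frac{2 w}{3 + w}$
$f{\left(V \right)} = - V + \frac{2 \left(-5 + V\right)}{-2 + V}$ ($f{\left(V \right)} = \frac{2 \left(-5 + V\right)}{3 + \left(-5 + V\right)} - V = \frac{2 \left(-5 + V\right)}{-2 + V} - V = - V + \frac{2 \left(-5 + V\right)}{-2 + V}$)
$\frac{f{\left(7 \right)}}{\left(x + q{\left(-11 \right)}\right) \frac{1}{N - 463}} = \frac{\frac{1}{-2 + 7} \left(-10 - 7^{2} + 4 \cdot 7\right)}{\left(457 + 0\right) \frac{1}{-155 - 463}} = \frac{\frac{1}{5} \left(-10 - 49 + 28\right)}{457 \frac{1}{-618}} = \frac{\frac{1}{5} \left(-10 - 49 + 28\right)}{457 \left(- \frac{1}{618}\right)} = \frac{\frac{1}{5} \left(-31\right)}{- \frac{457}{618}} = \left(- \frac{31}{5}\right) \left(- \frac{618}{457}\right) = \frac{19158}{2285}$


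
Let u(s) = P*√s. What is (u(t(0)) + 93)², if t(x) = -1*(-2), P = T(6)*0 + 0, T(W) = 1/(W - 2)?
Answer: 8649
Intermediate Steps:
T(W) = 1/(-2 + W)
P = 0 (P = 0/(-2 + 6) + 0 = 0/4 + 0 = (¼)*0 + 0 = 0 + 0 = 0)
t(x) = 2
u(s) = 0 (u(s) = 0*√s = 0)
(u(t(0)) + 93)² = (0 + 93)² = 93² = 8649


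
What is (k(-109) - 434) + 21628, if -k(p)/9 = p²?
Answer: -85735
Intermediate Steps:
k(p) = -9*p²
(k(-109) - 434) + 21628 = (-9*(-109)² - 434) + 21628 = (-9*11881 - 434) + 21628 = (-106929 - 434) + 21628 = -107363 + 21628 = -85735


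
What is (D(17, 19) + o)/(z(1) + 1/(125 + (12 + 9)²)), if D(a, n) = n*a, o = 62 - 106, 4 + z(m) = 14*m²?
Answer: 17546/629 ≈ 27.895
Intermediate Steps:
z(m) = -4 + 14*m²
o = -44
D(a, n) = a*n
(D(17, 19) + o)/(z(1) + 1/(125 + (12 + 9)²)) = (17*19 - 44)/((-4 + 14*1²) + 1/(125 + (12 + 9)²)) = (323 - 44)/((-4 + 14*1) + 1/(125 + 21²)) = 279/((-4 + 14) + 1/(125 + 441)) = 279/(10 + 1/566) = 279/(5661/566) = 279*(566/5661) = 17546/629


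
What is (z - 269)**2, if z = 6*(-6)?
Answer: 93025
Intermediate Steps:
z = -36
(z - 269)**2 = (-36 - 269)**2 = (-305)**2 = 93025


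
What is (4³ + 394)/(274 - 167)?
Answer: 458/107 ≈ 4.2804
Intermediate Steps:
(4³ + 394)/(274 - 167) = (64 + 394)/107 = 458*(1/107) = 458/107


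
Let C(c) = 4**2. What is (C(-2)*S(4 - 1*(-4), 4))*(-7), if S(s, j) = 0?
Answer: 0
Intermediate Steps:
C(c) = 16
(C(-2)*S(4 - 1*(-4), 4))*(-7) = (16*0)*(-7) = 0*(-7) = 0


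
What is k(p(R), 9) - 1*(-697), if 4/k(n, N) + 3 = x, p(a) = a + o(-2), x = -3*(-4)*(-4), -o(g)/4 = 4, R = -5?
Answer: 35543/51 ≈ 696.92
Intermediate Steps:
o(g) = -16 (o(g) = -4*4 = -16)
x = -48 (x = 12*(-4) = -48)
p(a) = -16 + a (p(a) = a - 16 = -16 + a)
k(n, N) = -4/51 (k(n, N) = 4/(-3 - 48) = 4/(-51) = 4*(-1/51) = -4/51)
k(p(R), 9) - 1*(-697) = -4/51 - 1*(-697) = -4/51 + 697 = 35543/51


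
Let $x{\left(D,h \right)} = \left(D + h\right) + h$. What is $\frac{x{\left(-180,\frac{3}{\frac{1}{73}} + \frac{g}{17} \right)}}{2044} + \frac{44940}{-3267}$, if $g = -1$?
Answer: $- \frac{128937716}{9460143} \approx -13.63$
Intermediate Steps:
$x{\left(D,h \right)} = D + 2 h$
$\frac{x{\left(-180,\frac{3}{\frac{1}{73}} + \frac{g}{17} \right)}}{2044} + \frac{44940}{-3267} = \frac{-180 + 2 \left(\frac{3}{\frac{1}{73}} - \frac{1}{17}\right)}{2044} + \frac{44940}{-3267} = \left(-180 + 2 \left(3 \frac{1}{\frac{1}{73}} - \frac{1}{17}\right)\right) \frac{1}{2044} + 44940 \left(- \frac{1}{3267}\right) = \left(-180 + 2 \left(3 \cdot 73 - \frac{1}{17}\right)\right) \frac{1}{2044} - \frac{14980}{1089} = \left(-180 + 2 \left(219 - \frac{1}{17}\right)\right) \frac{1}{2044} - \frac{14980}{1089} = \left(-180 + 2 \cdot \frac{3722}{17}\right) \frac{1}{2044} - \frac{14980}{1089} = \left(-180 + \frac{7444}{17}\right) \frac{1}{2044} - \frac{14980}{1089} = \frac{4384}{17} \cdot \frac{1}{2044} - \frac{14980}{1089} = \frac{1096}{8687} - \frac{14980}{1089} = - \frac{128937716}{9460143}$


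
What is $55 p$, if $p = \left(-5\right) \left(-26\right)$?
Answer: $7150$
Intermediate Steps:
$p = 130$
$55 p = 55 \cdot 130 = 7150$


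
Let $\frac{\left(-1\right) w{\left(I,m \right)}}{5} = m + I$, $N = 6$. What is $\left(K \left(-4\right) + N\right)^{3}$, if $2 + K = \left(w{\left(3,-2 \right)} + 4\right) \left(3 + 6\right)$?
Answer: $125000$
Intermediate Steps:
$w{\left(I,m \right)} = - 5 I - 5 m$ ($w{\left(I,m \right)} = - 5 \left(m + I\right) = - 5 \left(I + m\right) = - 5 I - 5 m$)
$K = -11$ ($K = -2 + \left(\left(\left(-5\right) 3 - -10\right) + 4\right) \left(3 + 6\right) = -2 + \left(\left(-15 + 10\right) + 4\right) 9 = -2 + \left(-5 + 4\right) 9 = -2 - 9 = -11$)
$\left(K \left(-4\right) + N\right)^{3} = \left(\left(-11\right) \left(-4\right) + 6\right)^{3} = \left(44 + 6\right)^{3} = 50^{3} = 125000$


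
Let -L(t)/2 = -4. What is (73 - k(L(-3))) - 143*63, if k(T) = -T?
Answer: -8928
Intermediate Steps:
L(t) = 8 (L(t) = -2*(-4) = 8)
(73 - k(L(-3))) - 143*63 = (73 - (-1)*8) - 143*63 = (73 - 1*(-8)) - 9009 = (73 + 8) - 9009 = 81 - 9009 = -8928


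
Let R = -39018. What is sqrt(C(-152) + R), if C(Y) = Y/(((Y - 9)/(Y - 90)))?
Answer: I*sqrt(1017307802)/161 ≈ 198.11*I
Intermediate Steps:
C(Y) = Y*(-90 + Y)/(-9 + Y) (C(Y) = Y/(((-9 + Y)/(-90 + Y))) = Y*((-90 + Y)/(-9 + Y)) = Y*(-90 + Y)/(-9 + Y))
sqrt(C(-152) + R) = sqrt(-152*(-90 - 152)/(-9 - 152) - 39018) = sqrt(-152*(-242)/(-161) - 39018) = sqrt(-152*(-1/161)*(-242) - 39018) = sqrt(-36784/161 - 39018) = sqrt(-6318682/161) = I*sqrt(1017307802)/161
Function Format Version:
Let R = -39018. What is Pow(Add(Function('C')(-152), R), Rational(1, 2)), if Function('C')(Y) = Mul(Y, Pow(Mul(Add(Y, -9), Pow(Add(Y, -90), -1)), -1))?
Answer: Mul(Rational(1, 161), I, Pow(1017307802, Rational(1, 2))) ≈ Mul(198.11, I)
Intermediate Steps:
Function('C')(Y) = Mul(Y, Pow(Add(-9, Y), -1), Add(-90, Y)) (Function('C')(Y) = Mul(Y, Pow(Mul(Add(-9, Y), Pow(Add(-90, Y), -1)), -1)) = Mul(Y, Pow(Mul(Pow(Add(-90, Y), -1), Add(-9, Y)), -1)) = Mul(Y, Mul(Pow(Add(-9, Y), -1), Add(-90, Y))) = Mul(Y, Pow(Add(-9, Y), -1), Add(-90, Y)))
Pow(Add(Function('C')(-152), R), Rational(1, 2)) = Pow(Add(Mul(-152, Pow(Add(-9, -152), -1), Add(-90, -152)), -39018), Rational(1, 2)) = Pow(Add(Mul(-152, Pow(-161, -1), -242), -39018), Rational(1, 2)) = Pow(Add(Mul(-152, Rational(-1, 161), -242), -39018), Rational(1, 2)) = Pow(Add(Rational(-36784, 161), -39018), Rational(1, 2)) = Pow(Rational(-6318682, 161), Rational(1, 2)) = Mul(Rational(1, 161), I, Pow(1017307802, Rational(1, 2)))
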